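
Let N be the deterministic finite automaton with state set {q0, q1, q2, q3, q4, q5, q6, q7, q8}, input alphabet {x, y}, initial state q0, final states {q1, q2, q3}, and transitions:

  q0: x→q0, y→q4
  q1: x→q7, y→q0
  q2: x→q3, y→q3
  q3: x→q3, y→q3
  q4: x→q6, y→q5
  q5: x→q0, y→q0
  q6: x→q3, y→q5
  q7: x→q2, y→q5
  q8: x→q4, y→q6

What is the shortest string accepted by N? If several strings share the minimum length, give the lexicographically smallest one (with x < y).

yxx

A breadth-first search from q0 reaches an accepting state first via the path q0 → q4 → q6 → q3 on input yxx.
No string of length < 3 is accepted (BFS exhausts all shorter strings without reaching an accepting state), and yxx is the lexicographically least accepting string of length 3.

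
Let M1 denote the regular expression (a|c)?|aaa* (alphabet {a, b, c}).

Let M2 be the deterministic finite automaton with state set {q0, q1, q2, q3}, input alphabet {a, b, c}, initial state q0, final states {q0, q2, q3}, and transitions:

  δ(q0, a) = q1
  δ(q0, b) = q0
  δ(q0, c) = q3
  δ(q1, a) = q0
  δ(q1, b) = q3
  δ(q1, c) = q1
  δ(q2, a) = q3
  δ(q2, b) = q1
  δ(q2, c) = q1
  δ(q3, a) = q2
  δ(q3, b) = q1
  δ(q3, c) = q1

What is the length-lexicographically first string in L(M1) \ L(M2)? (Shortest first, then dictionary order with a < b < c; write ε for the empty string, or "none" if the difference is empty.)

The string a is accepted by M1 but not by M2.
No shorter string lies in the difference, and a is the lexicographically first length-1 string in L(M1) \ L(M2).

a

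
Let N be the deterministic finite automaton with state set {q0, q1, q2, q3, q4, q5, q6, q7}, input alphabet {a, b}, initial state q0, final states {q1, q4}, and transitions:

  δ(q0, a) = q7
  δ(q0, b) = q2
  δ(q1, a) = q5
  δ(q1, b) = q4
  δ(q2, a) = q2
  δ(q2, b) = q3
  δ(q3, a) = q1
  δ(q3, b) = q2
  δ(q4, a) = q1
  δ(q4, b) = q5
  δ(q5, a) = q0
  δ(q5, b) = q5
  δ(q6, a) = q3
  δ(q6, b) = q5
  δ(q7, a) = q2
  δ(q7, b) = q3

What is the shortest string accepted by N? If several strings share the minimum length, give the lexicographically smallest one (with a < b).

aba

A breadth-first search from q0 reaches an accepting state first via the path q0 → q7 → q3 → q1 on input aba.
No string of length < 3 is accepted (BFS exhausts all shorter strings without reaching an accepting state), and aba is the lexicographically least accepting string of length 3.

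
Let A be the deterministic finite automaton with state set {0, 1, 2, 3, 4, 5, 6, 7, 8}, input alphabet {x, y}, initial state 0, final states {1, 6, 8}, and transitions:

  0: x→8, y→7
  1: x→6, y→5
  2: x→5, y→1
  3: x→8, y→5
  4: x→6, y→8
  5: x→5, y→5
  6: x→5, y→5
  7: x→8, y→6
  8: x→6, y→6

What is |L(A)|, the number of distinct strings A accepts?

The useful subgraph on states {0, 6, 7, 8} is acyclic, so L(A) is finite; the longest accepting path visits 4 useful states, giving maximum string length 3.
Counting accepting paths from 0 by length: 1 of length 1, 4 of length 2, 2 of length 3. Total 7.

7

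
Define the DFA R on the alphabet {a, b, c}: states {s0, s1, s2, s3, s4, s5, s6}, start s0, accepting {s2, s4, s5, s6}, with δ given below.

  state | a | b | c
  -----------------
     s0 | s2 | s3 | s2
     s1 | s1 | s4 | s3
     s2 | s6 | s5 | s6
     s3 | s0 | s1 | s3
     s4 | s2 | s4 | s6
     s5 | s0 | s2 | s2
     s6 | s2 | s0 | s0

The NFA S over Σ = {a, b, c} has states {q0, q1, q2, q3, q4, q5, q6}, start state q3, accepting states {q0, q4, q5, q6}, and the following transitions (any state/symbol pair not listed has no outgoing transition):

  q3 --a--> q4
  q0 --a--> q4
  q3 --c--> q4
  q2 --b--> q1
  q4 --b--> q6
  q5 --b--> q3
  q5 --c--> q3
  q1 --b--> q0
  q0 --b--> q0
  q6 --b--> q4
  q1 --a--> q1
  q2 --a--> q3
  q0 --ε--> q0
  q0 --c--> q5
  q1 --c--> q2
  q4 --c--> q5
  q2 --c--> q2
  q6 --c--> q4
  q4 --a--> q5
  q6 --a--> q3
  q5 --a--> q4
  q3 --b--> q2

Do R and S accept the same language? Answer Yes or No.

Exploring the product automaton R × S from the start pair (s0, q3), following both machines on each input symbol, reaches 7 state pairs: (s0, q3), (s2, q4), (s3, q2), (s6, q5), (s5, q6), (s1, q1), (s4, q0).
R accepts in {s2, s4, s5, s6} and S accepts in {q0, q4, q5, q6}. In every reachable pair the two components are either both accepting — (s2, q4), (s6, q5), (s5, q6), (s4, q0) — or both non-accepting, so no string is accepted by exactly one of the machines: L(R) \ L(S) and L(S) \ L(R) are both empty.
Hence every string is accepted by R iff it is accepted by S, and the two languages coincide.

Yes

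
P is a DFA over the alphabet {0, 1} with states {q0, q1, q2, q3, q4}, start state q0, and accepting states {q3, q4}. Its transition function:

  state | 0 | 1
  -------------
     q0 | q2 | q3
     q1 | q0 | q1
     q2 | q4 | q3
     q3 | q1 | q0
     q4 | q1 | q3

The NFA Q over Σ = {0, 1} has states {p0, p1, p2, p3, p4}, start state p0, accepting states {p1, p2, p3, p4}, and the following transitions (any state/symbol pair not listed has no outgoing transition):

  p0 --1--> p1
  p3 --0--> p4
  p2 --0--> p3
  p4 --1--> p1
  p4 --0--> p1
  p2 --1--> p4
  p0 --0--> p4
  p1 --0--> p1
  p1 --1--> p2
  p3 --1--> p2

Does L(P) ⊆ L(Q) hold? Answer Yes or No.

Yes

Exploring the product automaton P × Q from the start pair (q0, p0), following both machines on each input symbol, reaches 17 state pairs: (q0, p0), (q2, p4), (q3, p1), (q4, p1), (q1, p1), (q0, p2), (q3, p2), (q0, p1), (q1, p2), (q2, p3), (q3, p4), (q1, p3), (q0, p4), (q2, p1), (q0, p3), (q1, p4), (q4, p4).
P accepts in {q3, q4} and Q accepts in {p1, p2, p3, p4}. The reachable pairs whose P-component is accepting are (q3, p1), (q4, p1), (q3, p2), (q3, p4), (q4, p4); in each of them the Q-component is accepting too, so the product for L(P) \ L(Q) (P-component accepting, Q-component rejecting) has no reachable accepting pair and the difference is empty.
Hence every string in L(P) is also in L(Q).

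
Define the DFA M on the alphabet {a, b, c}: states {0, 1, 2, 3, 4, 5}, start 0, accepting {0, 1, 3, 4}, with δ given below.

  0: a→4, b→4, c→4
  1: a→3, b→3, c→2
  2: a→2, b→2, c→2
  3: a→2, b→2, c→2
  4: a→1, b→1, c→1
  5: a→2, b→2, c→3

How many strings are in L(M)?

31

The useful subgraph on states {0, 1, 3, 4} is acyclic, so L(M) is finite; the longest accepting path visits 4 useful states, giving maximum string length 3.
Counting accepting paths from 0 by length: 1 of length 0, 3 of length 1, 9 of length 2, 18 of length 3. Total 31.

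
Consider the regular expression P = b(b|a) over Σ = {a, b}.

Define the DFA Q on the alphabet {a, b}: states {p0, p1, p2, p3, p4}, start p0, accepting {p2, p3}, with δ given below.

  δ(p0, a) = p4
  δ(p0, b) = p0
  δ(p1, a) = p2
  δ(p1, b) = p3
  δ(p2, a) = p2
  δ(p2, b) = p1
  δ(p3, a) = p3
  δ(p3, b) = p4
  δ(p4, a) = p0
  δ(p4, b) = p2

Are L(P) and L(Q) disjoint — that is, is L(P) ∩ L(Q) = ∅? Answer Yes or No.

Converting the expression P to a DFA (subset construction, then merging equivalent states) gives the minimal DFA with states {r0, r1, r2, r3}, start state r0, accepting states {r3} and transitions r0: a→r1, b→r2; r1: a→r1, b→r1; r2: a→r3, b→r3; r3: a→r1, b→r1.
Exploring the product automaton P × Q from the start pair (r0, p0), following both machines on each input symbol, reaches 9 state pairs: (r0, p0), (r1, p4), (r2, p0), (r1, p0), (r1, p2), (r3, p4), (r3, p0), (r1, p1), (r1, p3).
P accepts in {r3} and Q accepts in {p2, p3}; no reachable pair has both components accepting, so no string drives both machines to acceptance simultaneously and L(P) ∩ L(Q) = ∅.
So no string is accepted by both, and the intersection is empty.

Yes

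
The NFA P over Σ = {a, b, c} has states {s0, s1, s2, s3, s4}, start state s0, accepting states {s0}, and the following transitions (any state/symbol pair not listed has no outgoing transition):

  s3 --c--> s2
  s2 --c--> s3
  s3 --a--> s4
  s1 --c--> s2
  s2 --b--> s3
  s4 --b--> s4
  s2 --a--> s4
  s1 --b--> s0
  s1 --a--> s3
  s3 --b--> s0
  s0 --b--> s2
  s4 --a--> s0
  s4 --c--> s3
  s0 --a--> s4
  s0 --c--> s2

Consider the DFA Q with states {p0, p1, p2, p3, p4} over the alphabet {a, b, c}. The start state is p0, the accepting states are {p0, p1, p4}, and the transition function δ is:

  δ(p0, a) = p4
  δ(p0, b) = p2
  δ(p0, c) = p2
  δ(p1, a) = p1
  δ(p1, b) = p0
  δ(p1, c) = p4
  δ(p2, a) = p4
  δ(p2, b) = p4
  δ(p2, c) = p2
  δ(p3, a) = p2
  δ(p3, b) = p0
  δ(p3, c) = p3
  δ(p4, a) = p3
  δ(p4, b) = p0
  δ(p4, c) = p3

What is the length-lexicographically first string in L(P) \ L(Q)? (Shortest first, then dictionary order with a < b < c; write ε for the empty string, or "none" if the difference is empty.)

aa

The string aa is accepted by P but not by Q.
No shorter string lies in the difference, and aa is the lexicographically first length-2 string in L(P) \ L(Q).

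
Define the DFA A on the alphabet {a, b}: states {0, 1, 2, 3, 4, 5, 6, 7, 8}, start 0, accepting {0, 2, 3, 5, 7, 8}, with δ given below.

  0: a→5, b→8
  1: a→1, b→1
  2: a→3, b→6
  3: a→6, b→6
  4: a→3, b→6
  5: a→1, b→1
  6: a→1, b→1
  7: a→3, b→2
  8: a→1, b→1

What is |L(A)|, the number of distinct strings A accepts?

3

The useful subgraph on states {0, 5, 8} is acyclic, so L(A) is finite; the longest accepting path visits 2 useful states, giving maximum string length 1.
Counting accepting paths from 0 by length: 1 of length 0, 2 of length 1. Total 3.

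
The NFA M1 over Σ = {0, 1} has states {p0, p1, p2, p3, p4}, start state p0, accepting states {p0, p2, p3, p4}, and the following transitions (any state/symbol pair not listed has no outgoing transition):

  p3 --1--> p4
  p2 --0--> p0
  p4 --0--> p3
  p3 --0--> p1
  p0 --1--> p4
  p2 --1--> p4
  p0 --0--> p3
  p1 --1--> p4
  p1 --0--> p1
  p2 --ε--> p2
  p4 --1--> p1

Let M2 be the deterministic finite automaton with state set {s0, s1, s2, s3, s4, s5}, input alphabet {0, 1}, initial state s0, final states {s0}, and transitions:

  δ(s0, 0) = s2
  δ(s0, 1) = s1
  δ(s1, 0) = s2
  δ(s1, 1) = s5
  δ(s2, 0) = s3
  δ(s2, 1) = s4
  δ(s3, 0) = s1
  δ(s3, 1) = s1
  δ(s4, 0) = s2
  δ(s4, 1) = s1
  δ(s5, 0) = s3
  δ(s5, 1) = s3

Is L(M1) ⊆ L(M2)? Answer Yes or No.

The string 0 is in L(M1) but not in L(M2).
So L(M1) ⊄ L(M2).

No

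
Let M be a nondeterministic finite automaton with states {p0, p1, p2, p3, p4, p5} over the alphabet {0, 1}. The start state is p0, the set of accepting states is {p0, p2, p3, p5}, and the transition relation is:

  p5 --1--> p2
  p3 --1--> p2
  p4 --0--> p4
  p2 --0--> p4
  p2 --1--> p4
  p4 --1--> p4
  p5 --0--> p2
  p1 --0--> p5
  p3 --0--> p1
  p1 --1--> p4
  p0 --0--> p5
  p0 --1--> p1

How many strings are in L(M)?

7

The useful subgraph on states {p0, p1, p2, p5} is acyclic, so L(M) is finite; the longest accepting path visits 4 useful states, giving maximum string length 3.
Counting accepting paths from p0 by length: 1 of length 0, 1 of length 1, 3 of length 2, 2 of length 3. Total 7.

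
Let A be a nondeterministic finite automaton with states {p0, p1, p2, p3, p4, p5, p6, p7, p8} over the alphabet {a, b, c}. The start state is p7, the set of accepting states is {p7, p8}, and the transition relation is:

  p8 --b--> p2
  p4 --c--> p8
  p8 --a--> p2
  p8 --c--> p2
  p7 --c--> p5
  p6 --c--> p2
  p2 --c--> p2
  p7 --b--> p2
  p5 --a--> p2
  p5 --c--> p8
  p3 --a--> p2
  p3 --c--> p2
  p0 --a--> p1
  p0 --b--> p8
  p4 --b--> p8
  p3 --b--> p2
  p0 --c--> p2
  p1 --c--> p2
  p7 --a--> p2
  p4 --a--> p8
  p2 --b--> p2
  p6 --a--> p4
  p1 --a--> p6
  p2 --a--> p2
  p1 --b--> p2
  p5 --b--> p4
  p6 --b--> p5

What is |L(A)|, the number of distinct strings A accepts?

5

The useful subgraph on states {p4, p5, p7, p8} is acyclic, so L(A) is finite; the longest accepting path visits 4 useful states, giving maximum string length 3.
Counting accepting paths from p7 by length: 1 of length 0, 1 of length 2, 3 of length 3. Total 5.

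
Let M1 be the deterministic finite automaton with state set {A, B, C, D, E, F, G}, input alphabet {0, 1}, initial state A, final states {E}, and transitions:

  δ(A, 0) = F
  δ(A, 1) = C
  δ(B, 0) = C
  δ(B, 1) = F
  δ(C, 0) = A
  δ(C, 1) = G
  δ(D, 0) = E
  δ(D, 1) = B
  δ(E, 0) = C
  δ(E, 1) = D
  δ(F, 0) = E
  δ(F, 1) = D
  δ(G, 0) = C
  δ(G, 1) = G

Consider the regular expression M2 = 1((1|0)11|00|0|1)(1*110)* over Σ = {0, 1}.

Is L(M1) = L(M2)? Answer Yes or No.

The string 00 is accepted by M1 but rejected by M2.
So L(M1) ≠ L(M2).

No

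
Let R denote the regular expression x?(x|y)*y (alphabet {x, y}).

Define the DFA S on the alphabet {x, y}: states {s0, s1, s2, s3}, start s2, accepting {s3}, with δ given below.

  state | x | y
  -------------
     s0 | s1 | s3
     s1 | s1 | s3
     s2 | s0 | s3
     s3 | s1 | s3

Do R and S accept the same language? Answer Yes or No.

Converting the expression R to a DFA (subset construction, then merging equivalent states) gives the minimal DFA with states {r0, r1}, start state r0, accepting states {r1} and transitions r0: x→r0, y→r1; r1: x→r0, y→r1.
Exploring the product automaton R × S from the start pair (r0, s2), following both machines on each input symbol, reaches 4 state pairs: (r0, s2), (r0, s0), (r1, s3), (r0, s1).
R accepts in {r1} and S accepts in {s3}. In every reachable pair the two components are either both accepting — (r1, s3) — or both non-accepting, so no string is accepted by exactly one of the machines: L(R) \ L(S) and L(S) \ L(R) are both empty.
Hence every string is accepted by R iff it is accepted by S, and the two languages coincide.

Yes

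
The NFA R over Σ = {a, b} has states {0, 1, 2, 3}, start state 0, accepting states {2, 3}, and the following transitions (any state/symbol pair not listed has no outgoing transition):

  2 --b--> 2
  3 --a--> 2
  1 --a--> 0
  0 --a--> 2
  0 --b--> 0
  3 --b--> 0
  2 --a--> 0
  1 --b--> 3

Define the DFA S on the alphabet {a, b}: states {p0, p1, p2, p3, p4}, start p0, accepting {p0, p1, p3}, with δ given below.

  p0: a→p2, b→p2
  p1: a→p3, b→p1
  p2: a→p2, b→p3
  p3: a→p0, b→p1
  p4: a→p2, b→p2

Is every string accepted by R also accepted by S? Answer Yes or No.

The string a is in L(R) but not in L(S).
So L(R) ⊄ L(S).

No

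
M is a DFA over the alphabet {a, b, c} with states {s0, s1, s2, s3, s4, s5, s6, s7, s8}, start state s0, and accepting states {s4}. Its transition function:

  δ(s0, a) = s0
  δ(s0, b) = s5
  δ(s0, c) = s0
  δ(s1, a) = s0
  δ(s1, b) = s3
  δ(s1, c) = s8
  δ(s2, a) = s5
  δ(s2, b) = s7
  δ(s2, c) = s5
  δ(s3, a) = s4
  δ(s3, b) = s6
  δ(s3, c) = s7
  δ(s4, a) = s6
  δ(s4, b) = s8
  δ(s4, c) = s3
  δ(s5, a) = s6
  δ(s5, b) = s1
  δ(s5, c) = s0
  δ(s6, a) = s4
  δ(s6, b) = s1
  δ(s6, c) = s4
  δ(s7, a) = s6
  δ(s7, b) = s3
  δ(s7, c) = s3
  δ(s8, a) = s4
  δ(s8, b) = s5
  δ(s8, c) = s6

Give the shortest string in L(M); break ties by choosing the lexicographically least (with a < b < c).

baa

A breadth-first search from s0 reaches an accepting state first via the path s0 → s5 → s6 → s4 on input baa.
No string of length < 3 is accepted (BFS exhausts all shorter strings without reaching an accepting state), and baa is the lexicographically least accepting string of length 3.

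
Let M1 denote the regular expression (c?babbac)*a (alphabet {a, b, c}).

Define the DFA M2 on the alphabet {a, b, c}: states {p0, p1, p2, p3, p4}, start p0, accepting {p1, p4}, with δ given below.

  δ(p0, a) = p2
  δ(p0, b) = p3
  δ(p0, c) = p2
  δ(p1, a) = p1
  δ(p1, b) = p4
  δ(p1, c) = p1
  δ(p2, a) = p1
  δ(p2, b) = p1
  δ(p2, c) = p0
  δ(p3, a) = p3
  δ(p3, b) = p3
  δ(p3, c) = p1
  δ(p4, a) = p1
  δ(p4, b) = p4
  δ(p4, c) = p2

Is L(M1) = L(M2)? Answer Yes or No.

The string a is accepted by M1 but rejected by M2.
So L(M1) ≠ L(M2).

No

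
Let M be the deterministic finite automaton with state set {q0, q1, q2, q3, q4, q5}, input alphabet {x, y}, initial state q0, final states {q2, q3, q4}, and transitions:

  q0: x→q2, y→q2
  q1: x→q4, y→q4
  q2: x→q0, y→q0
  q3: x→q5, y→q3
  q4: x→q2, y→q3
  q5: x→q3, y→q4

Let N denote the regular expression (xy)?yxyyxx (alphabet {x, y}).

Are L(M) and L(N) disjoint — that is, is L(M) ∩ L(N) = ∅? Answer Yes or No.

Converting the expression N to a DFA (subset construction, then merging equivalent states) gives the minimal DFA with states {n0, n1, n2, n3, n4, n5, n6, n7, n8, n9}, start state n0, accepting states {n9} and transitions n0: x→n1, y→n2; n1: x→n3, y→n4; n2: x→n5, y→n3; n3: x→n3, y→n3; n4: x→n3, y→n2; n5: x→n3, y→n6; n6: x→n3, y→n7; n7: x→n8, y→n3; n8: x→n9, y→n3; n9: x→n3, y→n3.
Exploring the product automaton M × N from the start pair (q0, n0), following both machines on each input symbol, reaches 11 state pairs: (q0, n0), (q2, n1), (q2, n2), (q0, n3), (q0, n4), (q0, n5), (q2, n3), (q2, n6), (q0, n7), (q2, n8), (q0, n9).
M accepts in {q2, q3, q4} and N accepts in {n9}; no reachable pair has both components accepting, so no string drives both machines to acceptance simultaneously and L(M) ∩ L(N) = ∅.
So no string is accepted by both, and the intersection is empty.

Yes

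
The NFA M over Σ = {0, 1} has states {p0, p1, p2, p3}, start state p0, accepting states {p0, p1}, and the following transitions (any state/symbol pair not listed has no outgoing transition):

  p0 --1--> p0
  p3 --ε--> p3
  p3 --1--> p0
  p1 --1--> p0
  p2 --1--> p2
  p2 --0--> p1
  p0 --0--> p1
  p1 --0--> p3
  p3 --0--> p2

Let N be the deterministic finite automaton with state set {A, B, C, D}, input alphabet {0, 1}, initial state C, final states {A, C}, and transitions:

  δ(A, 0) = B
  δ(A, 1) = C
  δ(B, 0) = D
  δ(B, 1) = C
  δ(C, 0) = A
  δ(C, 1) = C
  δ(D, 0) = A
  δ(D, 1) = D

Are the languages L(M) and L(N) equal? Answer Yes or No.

Yes

Exploring the product automaton M × N from the start pair (p0, C), following both machines on each input symbol, reaches 4 state pairs: (p0, C), (p1, A), (p3, B), (p2, D).
M accepts in {p0, p1} and N accepts in {A, C}. In every reachable pair the two components are either both accepting — (p0, C), (p1, A) — or both non-accepting, so no string is accepted by exactly one of the machines: L(M) \ L(N) and L(N) \ L(M) are both empty.
Hence every string is accepted by M iff it is accepted by N, and the two languages coincide.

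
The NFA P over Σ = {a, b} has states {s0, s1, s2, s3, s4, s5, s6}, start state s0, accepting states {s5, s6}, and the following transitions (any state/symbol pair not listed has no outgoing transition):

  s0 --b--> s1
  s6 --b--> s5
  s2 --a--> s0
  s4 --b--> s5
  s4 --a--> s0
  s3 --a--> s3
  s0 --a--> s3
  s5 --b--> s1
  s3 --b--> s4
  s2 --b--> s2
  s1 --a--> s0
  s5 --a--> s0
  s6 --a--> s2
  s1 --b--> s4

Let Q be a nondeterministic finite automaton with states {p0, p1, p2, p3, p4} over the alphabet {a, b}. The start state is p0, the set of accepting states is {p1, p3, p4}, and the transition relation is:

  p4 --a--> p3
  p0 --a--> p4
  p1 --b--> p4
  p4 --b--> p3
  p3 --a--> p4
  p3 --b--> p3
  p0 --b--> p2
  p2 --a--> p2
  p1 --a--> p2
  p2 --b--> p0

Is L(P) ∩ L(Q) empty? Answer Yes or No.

The string abb is accepted by both P and Q.
Hence L(P) ∩ L(Q) ≠ ∅.

No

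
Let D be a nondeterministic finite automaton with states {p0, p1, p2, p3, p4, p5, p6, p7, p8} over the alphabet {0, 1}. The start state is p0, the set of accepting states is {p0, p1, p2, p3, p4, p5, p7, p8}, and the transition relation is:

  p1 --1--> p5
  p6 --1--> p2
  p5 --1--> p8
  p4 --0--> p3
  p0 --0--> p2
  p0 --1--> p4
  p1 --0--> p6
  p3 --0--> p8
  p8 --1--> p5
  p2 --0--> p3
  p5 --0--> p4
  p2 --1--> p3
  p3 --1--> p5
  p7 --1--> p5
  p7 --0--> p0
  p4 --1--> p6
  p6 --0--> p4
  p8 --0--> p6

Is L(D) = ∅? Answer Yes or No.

No

The empty string ε is accepted: the run p0 ends in the accepting state p0.
Since at least one string is accepted, L(D) is not empty.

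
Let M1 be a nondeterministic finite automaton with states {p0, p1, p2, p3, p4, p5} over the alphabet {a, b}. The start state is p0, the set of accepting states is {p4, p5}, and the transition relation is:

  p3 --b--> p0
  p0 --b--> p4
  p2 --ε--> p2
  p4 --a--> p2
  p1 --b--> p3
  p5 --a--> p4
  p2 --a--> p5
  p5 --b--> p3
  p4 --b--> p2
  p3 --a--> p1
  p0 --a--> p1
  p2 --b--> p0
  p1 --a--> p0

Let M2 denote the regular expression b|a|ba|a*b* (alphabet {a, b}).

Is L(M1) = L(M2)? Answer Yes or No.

The string baa is accepted by M1 but rejected by M2.
So L(M1) ≠ L(M2).

No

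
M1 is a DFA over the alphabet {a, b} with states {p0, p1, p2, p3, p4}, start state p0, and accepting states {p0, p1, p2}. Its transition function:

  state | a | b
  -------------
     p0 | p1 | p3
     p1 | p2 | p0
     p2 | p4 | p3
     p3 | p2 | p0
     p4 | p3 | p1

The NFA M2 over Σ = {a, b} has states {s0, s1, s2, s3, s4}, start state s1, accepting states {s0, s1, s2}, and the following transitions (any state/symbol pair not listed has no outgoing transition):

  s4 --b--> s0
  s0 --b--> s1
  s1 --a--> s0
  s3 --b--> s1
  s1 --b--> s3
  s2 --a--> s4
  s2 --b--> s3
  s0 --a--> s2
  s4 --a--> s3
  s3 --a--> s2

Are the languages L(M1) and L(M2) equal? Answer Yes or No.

Yes

Exploring the product automaton M1 × M2 from the start pair (p0, s1), following both machines on each input symbol, reaches 5 state pairs: (p0, s1), (p1, s0), (p3, s3), (p2, s2), (p4, s4).
M1 accepts in {p0, p1, p2} and M2 accepts in {s0, s1, s2}. In every reachable pair the two components are either both accepting — (p0, s1), (p1, s0), (p2, s2) — or both non-accepting, so no string is accepted by exactly one of the machines: L(M1) \ L(M2) and L(M2) \ L(M1) are both empty.
Hence every string is accepted by M1 iff it is accepted by M2, and the two languages coincide.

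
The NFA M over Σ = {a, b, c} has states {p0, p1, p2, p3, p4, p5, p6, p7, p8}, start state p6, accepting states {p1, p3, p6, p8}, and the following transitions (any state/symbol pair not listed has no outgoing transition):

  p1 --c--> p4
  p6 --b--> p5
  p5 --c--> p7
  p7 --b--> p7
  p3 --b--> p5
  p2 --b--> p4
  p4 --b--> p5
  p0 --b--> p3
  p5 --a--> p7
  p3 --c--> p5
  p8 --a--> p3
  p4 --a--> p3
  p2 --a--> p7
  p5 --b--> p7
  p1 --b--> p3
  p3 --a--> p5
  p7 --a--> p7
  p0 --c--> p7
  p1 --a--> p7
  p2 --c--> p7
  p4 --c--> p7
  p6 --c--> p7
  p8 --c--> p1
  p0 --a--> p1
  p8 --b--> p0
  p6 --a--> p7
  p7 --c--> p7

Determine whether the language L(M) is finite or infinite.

The useful states (reachable from p6 and able to reach an accepting state) are {p6}.
Restricted to these states the transition graph has no cycle, so every accepting path has bounded length and L is finite.

finite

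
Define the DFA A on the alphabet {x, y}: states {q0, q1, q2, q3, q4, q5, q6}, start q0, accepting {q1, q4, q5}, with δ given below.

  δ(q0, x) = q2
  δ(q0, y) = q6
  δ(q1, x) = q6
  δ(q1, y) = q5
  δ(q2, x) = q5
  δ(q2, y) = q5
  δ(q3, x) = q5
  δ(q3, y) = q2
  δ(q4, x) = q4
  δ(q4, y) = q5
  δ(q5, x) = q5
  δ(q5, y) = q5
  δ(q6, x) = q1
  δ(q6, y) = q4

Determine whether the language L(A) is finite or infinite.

State q5 is reachable from the start and can reach an accepting state, and it lies on the cycle q5 → q5.
Traversing that cycle any number of times yields accepted strings of unbounded length, so the language is infinite.

infinite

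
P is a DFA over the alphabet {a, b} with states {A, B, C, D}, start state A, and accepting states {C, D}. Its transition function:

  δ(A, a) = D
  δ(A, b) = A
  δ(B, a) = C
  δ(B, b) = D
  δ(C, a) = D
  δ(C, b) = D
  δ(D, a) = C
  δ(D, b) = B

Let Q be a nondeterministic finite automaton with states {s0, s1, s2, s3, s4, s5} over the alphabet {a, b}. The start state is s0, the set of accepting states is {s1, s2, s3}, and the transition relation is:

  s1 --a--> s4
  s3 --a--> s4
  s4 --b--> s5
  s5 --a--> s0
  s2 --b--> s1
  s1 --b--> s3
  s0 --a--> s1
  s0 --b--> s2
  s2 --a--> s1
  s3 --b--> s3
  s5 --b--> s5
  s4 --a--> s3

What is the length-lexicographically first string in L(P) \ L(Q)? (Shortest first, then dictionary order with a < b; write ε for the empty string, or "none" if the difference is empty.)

aa

The string aa is accepted by P but not by Q.
No shorter string lies in the difference, and aa is the lexicographically first length-2 string in L(P) \ L(Q).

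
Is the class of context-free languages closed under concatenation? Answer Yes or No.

Take grammars for L₁ and L₂ with disjoint nonterminals and start symbols S₁, S₂; adding a new start symbol with S → S₁S₂ gives a context-free grammar for L₁L₂.
So the context-free languages are closed under concatenation.

Yes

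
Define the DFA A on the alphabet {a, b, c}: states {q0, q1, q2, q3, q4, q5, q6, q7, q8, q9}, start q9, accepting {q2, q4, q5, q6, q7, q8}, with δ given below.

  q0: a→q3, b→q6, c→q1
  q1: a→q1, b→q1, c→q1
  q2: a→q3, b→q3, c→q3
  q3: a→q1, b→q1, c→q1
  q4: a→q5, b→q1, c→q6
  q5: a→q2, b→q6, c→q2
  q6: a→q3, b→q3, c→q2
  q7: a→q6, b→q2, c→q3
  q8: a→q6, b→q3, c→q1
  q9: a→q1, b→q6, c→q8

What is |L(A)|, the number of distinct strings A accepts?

The useful subgraph on states {q2, q6, q8, q9} is acyclic, so L(A) is finite; the longest accepting path visits 4 useful states, giving maximum string length 3.
Counting accepting paths from q9 by length: 2 of length 1, 2 of length 2, 1 of length 3. Total 5.

5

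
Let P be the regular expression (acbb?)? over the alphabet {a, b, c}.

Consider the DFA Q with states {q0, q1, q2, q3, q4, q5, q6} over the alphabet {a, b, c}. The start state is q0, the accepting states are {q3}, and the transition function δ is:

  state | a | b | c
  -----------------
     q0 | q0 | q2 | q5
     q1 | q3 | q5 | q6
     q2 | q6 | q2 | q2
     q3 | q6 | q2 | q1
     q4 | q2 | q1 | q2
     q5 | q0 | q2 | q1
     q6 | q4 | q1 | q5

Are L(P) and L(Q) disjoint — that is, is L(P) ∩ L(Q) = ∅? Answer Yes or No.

Yes

Converting the expression P to a DFA (subset construction, then merging equivalent states) gives the minimal DFA with states {p0, p1, p2, p3, p4, p5}, start state p0, accepting states {p0, p4, p5} and transitions p0: a→p1, b→p2, c→p2; p1: a→p2, b→p2, c→p3; p2: a→p2, b→p2, c→p2; p3: a→p2, b→p4, c→p2; p4: a→p2, b→p5, c→p2; p5: a→p2, b→p2, c→p2.
Exploring the product automaton P × Q from the start pair (p0, q0), following both machines on each input symbol, reaches 12 state pairs: (p0, q0), (p1, q0), (p2, q2), (p2, q5), (p2, q0), (p3, q5), (p2, q6), (p2, q1), (p4, q2), (p2, q4), (p2, q3), (p5, q2).
P accepts in {p0, p4, p5} and Q accepts in {q3}; no reachable pair has both components accepting, so no string drives both machines to acceptance simultaneously and L(P) ∩ L(Q) = ∅.
So no string is accepted by both, and the intersection is empty.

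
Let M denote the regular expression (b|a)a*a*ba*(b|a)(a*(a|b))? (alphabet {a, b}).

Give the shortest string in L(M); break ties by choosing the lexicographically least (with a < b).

aba

By inspection of the expression, no string of length less than 3 matches, and aba is the lexicographically first match of length 3.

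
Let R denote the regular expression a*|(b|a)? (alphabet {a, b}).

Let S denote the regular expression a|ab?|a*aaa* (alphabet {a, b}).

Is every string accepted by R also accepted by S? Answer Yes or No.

The empty string ε is in L(R) but not in L(S).
So L(R) ⊄ L(S).

No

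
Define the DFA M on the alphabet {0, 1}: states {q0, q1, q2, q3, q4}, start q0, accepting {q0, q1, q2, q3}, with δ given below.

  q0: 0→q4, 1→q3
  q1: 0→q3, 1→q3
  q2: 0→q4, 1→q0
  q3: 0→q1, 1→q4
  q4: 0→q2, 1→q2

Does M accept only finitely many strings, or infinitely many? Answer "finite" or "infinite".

State q3 is reachable from the start and can reach an accepting state, and it lies on the cycle q3 → q1 → q3.
Traversing that cycle any number of times yields accepted strings of unbounded length, so the language is infinite.

infinite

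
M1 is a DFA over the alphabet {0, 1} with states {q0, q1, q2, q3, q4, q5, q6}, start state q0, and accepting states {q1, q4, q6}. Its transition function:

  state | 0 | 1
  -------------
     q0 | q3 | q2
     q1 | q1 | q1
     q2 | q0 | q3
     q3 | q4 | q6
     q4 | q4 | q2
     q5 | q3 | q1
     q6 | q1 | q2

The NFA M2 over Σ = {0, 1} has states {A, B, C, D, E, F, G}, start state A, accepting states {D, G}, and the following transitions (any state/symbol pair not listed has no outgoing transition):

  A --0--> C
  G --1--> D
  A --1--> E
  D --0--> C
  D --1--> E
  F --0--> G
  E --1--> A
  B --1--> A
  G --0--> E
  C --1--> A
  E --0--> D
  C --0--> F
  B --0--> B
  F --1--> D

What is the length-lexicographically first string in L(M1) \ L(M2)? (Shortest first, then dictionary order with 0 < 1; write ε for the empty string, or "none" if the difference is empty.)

00

The string 00 is accepted by M1 but not by M2.
No shorter string lies in the difference, and 00 is the lexicographically first length-2 string in L(M1) \ L(M2).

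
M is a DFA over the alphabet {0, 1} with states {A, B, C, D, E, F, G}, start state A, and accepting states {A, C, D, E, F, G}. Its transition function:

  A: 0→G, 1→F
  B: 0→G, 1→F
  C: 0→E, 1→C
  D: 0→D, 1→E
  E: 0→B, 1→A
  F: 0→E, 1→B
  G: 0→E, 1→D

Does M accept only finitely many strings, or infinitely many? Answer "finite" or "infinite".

State F is reachable from the start and can reach an accepting state, and it lies on the cycle F → B → F.
Traversing that cycle any number of times yields accepted strings of unbounded length, so the language is infinite.

infinite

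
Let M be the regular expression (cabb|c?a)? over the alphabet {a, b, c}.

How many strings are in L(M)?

4

The expression has no Kleene star, so L(M) is finite. Expanding the alternatives gives {ε, a, ca, cabb}.
That is 1 of length 0, 1 of length 1, 1 of length 2, 1 of length 4: 4 strings in all.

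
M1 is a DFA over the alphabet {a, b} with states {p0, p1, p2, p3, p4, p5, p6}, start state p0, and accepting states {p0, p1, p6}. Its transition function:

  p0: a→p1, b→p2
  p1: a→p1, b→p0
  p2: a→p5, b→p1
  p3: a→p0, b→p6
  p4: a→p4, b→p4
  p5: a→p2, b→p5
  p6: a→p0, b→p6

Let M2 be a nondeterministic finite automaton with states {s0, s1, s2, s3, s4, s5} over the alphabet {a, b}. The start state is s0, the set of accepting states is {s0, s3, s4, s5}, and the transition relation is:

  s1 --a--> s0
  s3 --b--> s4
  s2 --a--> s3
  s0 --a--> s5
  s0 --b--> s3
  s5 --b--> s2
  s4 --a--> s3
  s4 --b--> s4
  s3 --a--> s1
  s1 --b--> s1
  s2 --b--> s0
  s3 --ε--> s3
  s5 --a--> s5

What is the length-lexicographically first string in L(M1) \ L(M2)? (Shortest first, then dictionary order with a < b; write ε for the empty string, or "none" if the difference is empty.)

The string ab is accepted by M1 but not by M2.
No shorter string lies in the difference, and ab is the lexicographically first length-2 string in L(M1) \ L(M2).

ab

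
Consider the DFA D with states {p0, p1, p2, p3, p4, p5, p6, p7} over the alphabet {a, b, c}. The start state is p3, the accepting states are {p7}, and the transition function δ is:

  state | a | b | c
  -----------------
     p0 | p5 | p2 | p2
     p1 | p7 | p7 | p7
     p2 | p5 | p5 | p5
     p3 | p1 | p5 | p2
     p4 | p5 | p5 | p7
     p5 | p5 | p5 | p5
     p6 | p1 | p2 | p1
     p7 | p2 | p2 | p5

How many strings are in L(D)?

The useful subgraph on states {p1, p3, p7} is acyclic, so L(D) is finite; the longest accepting path visits 3 useful states, giving maximum string length 2.
Counting accepting paths from p3 by length: 3 of length 2. Total 3.

3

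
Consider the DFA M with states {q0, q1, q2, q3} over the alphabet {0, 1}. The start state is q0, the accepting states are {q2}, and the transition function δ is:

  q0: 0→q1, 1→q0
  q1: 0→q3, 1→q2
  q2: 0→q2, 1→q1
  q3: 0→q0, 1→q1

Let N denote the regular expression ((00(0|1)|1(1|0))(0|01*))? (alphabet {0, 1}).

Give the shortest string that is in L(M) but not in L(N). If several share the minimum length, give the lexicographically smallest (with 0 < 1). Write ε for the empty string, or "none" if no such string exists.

The string 01 is accepted by M but not by N.
No shorter string lies in the difference, and 01 is the lexicographically first length-2 string in L(M) \ L(N).

01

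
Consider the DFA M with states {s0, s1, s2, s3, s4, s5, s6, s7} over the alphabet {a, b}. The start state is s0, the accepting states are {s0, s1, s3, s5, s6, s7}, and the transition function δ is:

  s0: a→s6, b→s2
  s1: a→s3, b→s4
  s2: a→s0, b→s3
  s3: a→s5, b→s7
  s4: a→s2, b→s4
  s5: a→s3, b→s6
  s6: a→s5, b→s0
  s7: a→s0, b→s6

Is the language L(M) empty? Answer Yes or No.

No

The empty string ε is accepted: the run s0 ends in the accepting state s0.
Since at least one string is accepted, L(M) is not empty.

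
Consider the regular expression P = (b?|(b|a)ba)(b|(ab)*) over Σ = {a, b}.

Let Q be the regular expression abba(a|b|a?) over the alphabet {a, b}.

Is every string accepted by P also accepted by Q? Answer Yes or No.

The empty string ε is in L(P) but not in L(Q).
So L(P) ⊄ L(Q).

No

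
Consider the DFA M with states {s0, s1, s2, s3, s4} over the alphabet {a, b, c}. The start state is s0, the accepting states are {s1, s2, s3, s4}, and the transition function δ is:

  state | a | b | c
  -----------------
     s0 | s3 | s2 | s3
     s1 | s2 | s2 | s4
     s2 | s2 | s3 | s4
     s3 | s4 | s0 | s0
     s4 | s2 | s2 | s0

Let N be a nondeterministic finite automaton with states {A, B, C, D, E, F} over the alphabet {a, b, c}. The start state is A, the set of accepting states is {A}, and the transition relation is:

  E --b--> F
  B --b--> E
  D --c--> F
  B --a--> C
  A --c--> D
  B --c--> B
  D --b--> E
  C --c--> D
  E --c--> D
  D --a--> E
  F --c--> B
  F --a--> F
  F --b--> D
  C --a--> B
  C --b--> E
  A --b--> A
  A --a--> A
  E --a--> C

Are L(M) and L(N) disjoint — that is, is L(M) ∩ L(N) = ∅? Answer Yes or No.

No

The string a is accepted by both M and N.
Hence L(M) ∩ L(N) ≠ ∅.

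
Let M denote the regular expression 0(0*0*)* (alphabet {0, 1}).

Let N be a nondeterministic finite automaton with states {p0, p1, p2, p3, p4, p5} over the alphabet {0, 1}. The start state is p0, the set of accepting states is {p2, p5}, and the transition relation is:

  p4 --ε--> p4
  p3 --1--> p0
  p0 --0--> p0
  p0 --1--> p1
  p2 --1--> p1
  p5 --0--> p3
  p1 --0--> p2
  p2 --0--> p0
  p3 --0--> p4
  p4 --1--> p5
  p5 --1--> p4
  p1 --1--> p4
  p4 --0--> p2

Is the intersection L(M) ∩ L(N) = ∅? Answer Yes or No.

Converting the expression M to a DFA (subset construction, then merging equivalent states) gives the minimal DFA with states {m0, m1, m2}, start state m0, accepting states {m1} and transitions m0: 0→m1, 1→m2; m1: 0→m1, 1→m2; m2: 0→m2, 1→m2.
Exploring the product automaton M × N from the start pair (m0, p0), following both machines on each input symbol, reaches 8 state pairs: (m0, p0), (m1, p0), (m2, p1), (m2, p2), (m2, p4), (m2, p0), (m2, p5), (m2, p3).
M accepts in {m1} and N accepts in {p2, p5}; no reachable pair has both components accepting, so no string drives both machines to acceptance simultaneously and L(M) ∩ L(N) = ∅.
So no string is accepted by both, and the intersection is empty.

Yes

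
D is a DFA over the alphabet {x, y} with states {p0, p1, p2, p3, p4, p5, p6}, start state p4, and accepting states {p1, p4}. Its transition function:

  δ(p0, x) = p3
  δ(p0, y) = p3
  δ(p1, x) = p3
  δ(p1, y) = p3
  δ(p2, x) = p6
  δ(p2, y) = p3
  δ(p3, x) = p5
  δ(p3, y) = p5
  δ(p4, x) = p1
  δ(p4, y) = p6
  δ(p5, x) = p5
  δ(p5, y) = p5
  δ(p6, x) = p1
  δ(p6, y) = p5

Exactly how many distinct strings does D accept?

3

The useful subgraph on states {p1, p4, p6} is acyclic, so L(D) is finite; the longest accepting path visits 3 useful states, giving maximum string length 2.
Counting accepting paths from p4 by length: 1 of length 0, 1 of length 1, 1 of length 2. Total 3.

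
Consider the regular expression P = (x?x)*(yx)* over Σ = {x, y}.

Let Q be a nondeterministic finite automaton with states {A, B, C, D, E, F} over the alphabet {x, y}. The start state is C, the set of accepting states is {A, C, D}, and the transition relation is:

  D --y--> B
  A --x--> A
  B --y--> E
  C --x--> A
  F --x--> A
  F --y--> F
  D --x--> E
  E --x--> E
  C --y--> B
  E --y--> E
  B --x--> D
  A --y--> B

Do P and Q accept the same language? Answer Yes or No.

Converting the expression P to a DFA (subset construction, then merging equivalent states) gives the minimal DFA with states {p0, p1, p2, p3}, start state p0, accepting states {p0, p2} and transitions p0: x→p0, y→p1; p1: x→p2, y→p3; p2: x→p3, y→p1; p3: x→p3, y→p3.
Exploring the product automaton P × Q from the start pair (p0, C), following both machines on each input symbol, reaches 5 state pairs: (p0, C), (p0, A), (p1, B), (p2, D), (p3, E).
P accepts in {p0, p2} and Q accepts in {A, C, D}. In every reachable pair the two components are either both accepting — (p0, C), (p0, A), (p2, D) — or both non-accepting, so no string is accepted by exactly one of the machines: L(P) \ L(Q) and L(Q) \ L(P) are both empty.
Hence every string is accepted by P iff it is accepted by Q, and the two languages coincide.

Yes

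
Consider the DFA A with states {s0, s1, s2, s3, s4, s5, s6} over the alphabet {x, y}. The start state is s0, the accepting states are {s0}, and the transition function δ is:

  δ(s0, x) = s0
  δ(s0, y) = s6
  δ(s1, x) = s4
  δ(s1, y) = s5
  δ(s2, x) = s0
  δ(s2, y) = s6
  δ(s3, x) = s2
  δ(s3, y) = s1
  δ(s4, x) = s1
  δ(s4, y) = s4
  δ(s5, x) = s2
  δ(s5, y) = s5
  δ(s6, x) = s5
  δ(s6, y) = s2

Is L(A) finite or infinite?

State s0 is reachable from the start and can reach an accepting state, and it lies on the cycle s0 → s0.
Traversing that cycle any number of times yields accepted strings of unbounded length, so the language is infinite.

infinite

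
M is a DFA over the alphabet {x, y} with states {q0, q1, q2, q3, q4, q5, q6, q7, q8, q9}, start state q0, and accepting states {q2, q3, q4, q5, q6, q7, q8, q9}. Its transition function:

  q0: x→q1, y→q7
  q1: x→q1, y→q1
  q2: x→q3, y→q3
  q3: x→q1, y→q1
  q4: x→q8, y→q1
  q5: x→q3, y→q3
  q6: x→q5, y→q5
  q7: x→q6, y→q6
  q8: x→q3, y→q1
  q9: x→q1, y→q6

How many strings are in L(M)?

15

The useful subgraph on states {q0, q3, q5, q6, q7} is acyclic, so L(M) is finite; the longest accepting path visits 5 useful states, giving maximum string length 4.
Counting accepting paths from q0 by length: 1 of length 1, 2 of length 2, 4 of length 3, 8 of length 4. Total 15.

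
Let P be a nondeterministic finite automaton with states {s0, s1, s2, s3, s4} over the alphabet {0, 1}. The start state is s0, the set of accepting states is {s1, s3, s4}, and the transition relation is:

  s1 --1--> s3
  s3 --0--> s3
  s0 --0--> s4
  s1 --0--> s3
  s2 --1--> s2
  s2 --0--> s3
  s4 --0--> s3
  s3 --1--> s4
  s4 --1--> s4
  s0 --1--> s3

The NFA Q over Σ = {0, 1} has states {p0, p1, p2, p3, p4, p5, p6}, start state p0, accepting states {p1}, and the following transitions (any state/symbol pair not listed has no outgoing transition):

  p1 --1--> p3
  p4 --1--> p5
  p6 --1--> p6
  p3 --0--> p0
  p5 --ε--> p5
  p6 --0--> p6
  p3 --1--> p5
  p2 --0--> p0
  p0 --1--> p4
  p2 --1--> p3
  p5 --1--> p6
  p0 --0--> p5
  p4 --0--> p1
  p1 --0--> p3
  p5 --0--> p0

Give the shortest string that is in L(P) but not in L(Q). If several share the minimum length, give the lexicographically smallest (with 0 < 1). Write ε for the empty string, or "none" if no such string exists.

0

The string 0 is accepted by P but not by Q.
No shorter string lies in the difference, and 0 is the lexicographically first length-1 string in L(P) \ L(Q).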